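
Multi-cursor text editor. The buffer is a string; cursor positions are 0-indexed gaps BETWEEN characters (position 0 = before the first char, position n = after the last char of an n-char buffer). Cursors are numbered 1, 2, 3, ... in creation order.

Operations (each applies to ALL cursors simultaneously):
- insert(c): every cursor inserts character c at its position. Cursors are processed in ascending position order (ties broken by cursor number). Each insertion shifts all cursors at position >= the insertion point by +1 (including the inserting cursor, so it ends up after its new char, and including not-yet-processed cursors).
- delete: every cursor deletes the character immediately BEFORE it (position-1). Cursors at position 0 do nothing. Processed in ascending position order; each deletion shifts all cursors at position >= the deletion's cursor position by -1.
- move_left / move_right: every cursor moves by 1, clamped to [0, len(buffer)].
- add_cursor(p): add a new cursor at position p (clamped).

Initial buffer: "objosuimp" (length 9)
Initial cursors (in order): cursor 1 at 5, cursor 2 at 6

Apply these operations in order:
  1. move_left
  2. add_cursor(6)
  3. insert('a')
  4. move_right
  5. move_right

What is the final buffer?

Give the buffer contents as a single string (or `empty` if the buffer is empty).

Answer: objoasauaimp

Derivation:
After op 1 (move_left): buffer="objosuimp" (len 9), cursors c1@4 c2@5, authorship .........
After op 2 (add_cursor(6)): buffer="objosuimp" (len 9), cursors c1@4 c2@5 c3@6, authorship .........
After op 3 (insert('a')): buffer="objoasauaimp" (len 12), cursors c1@5 c2@7 c3@9, authorship ....1.2.3...
After op 4 (move_right): buffer="objoasauaimp" (len 12), cursors c1@6 c2@8 c3@10, authorship ....1.2.3...
After op 5 (move_right): buffer="objoasauaimp" (len 12), cursors c1@7 c2@9 c3@11, authorship ....1.2.3...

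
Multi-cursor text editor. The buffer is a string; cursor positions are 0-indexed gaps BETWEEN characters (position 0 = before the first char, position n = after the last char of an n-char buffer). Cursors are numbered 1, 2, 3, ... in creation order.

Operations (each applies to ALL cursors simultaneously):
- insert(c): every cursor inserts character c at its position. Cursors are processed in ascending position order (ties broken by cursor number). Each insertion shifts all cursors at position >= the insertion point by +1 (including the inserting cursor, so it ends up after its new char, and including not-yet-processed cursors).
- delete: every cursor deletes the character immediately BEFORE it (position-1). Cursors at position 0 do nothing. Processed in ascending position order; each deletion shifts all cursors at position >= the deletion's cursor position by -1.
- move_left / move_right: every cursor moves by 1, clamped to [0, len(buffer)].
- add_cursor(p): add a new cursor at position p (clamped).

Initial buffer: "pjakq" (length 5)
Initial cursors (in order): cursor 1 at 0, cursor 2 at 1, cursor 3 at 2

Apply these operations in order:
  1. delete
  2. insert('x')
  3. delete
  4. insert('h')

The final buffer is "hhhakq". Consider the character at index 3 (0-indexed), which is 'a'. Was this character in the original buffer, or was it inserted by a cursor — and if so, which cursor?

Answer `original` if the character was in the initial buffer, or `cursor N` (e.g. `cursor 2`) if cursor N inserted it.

Answer: original

Derivation:
After op 1 (delete): buffer="akq" (len 3), cursors c1@0 c2@0 c3@0, authorship ...
After op 2 (insert('x')): buffer="xxxakq" (len 6), cursors c1@3 c2@3 c3@3, authorship 123...
After op 3 (delete): buffer="akq" (len 3), cursors c1@0 c2@0 c3@0, authorship ...
After op 4 (insert('h')): buffer="hhhakq" (len 6), cursors c1@3 c2@3 c3@3, authorship 123...
Authorship (.=original, N=cursor N): 1 2 3 . . .
Index 3: author = original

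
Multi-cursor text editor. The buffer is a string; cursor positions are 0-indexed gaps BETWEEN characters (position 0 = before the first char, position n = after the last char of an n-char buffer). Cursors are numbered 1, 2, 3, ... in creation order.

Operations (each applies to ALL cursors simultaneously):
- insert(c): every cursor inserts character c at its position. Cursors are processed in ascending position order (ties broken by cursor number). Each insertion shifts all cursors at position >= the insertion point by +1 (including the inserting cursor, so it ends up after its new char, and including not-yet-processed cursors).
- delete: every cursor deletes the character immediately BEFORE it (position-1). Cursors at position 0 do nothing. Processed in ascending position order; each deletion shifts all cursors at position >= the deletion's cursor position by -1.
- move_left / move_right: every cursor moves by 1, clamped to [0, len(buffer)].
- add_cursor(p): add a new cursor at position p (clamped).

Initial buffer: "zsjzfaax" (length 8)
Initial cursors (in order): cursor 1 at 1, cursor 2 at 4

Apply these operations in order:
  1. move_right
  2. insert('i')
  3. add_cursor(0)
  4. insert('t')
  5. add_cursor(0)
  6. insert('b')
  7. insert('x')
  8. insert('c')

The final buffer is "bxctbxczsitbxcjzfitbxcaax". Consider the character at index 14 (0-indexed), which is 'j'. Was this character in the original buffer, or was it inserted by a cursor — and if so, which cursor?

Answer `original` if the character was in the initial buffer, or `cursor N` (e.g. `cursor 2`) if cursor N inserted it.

Answer: original

Derivation:
After op 1 (move_right): buffer="zsjzfaax" (len 8), cursors c1@2 c2@5, authorship ........
After op 2 (insert('i')): buffer="zsijzfiaax" (len 10), cursors c1@3 c2@7, authorship ..1...2...
After op 3 (add_cursor(0)): buffer="zsijzfiaax" (len 10), cursors c3@0 c1@3 c2@7, authorship ..1...2...
After op 4 (insert('t')): buffer="tzsitjzfitaax" (len 13), cursors c3@1 c1@5 c2@10, authorship 3..11...22...
After op 5 (add_cursor(0)): buffer="tzsitjzfitaax" (len 13), cursors c4@0 c3@1 c1@5 c2@10, authorship 3..11...22...
After op 6 (insert('b')): buffer="btbzsitbjzfitbaax" (len 17), cursors c4@1 c3@3 c1@8 c2@14, authorship 433..111...222...
After op 7 (insert('x')): buffer="bxtbxzsitbxjzfitbxaax" (len 21), cursors c4@2 c3@5 c1@11 c2@18, authorship 44333..1111...2222...
After op 8 (insert('c')): buffer="bxctbxczsitbxcjzfitbxcaax" (len 25), cursors c4@3 c3@7 c1@14 c2@22, authorship 4443333..11111...22222...
Authorship (.=original, N=cursor N): 4 4 4 3 3 3 3 . . 1 1 1 1 1 . . . 2 2 2 2 2 . . .
Index 14: author = original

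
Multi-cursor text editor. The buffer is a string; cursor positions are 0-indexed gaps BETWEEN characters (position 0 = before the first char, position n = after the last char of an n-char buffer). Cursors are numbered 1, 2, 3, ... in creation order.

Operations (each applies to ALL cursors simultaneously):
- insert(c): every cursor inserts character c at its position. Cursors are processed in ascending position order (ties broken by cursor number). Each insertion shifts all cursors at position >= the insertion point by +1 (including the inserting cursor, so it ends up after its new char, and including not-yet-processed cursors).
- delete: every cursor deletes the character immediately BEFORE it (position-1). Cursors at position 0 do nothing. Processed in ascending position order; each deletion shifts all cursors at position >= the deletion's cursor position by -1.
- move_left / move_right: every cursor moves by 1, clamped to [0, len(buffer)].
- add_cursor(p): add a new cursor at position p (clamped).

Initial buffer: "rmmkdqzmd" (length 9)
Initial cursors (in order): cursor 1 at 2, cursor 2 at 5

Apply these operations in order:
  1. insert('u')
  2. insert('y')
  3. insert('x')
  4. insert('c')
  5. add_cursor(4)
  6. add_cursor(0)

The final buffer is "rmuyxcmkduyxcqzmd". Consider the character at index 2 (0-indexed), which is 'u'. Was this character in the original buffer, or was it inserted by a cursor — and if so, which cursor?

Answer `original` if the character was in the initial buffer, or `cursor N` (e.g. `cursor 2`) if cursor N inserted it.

After op 1 (insert('u')): buffer="rmumkduqzmd" (len 11), cursors c1@3 c2@7, authorship ..1...2....
After op 2 (insert('y')): buffer="rmuymkduyqzmd" (len 13), cursors c1@4 c2@9, authorship ..11...22....
After op 3 (insert('x')): buffer="rmuyxmkduyxqzmd" (len 15), cursors c1@5 c2@11, authorship ..111...222....
After op 4 (insert('c')): buffer="rmuyxcmkduyxcqzmd" (len 17), cursors c1@6 c2@13, authorship ..1111...2222....
After op 5 (add_cursor(4)): buffer="rmuyxcmkduyxcqzmd" (len 17), cursors c3@4 c1@6 c2@13, authorship ..1111...2222....
After op 6 (add_cursor(0)): buffer="rmuyxcmkduyxcqzmd" (len 17), cursors c4@0 c3@4 c1@6 c2@13, authorship ..1111...2222....
Authorship (.=original, N=cursor N): . . 1 1 1 1 . . . 2 2 2 2 . . . .
Index 2: author = 1

Answer: cursor 1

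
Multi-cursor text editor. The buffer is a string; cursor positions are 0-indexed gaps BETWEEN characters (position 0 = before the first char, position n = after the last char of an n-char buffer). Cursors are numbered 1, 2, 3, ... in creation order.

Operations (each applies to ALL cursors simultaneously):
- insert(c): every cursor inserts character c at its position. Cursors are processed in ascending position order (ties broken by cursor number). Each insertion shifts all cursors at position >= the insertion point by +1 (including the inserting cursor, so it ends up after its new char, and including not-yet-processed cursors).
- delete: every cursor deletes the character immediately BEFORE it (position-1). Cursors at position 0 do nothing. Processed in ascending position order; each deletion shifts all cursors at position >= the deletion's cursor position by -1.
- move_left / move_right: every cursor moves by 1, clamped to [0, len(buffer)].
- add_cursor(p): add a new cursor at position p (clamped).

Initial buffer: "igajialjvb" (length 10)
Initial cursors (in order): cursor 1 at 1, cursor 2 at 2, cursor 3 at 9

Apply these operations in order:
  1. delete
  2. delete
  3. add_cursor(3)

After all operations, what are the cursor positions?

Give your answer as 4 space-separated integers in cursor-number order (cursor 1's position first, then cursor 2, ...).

Answer: 0 0 5 3

Derivation:
After op 1 (delete): buffer="ajialjb" (len 7), cursors c1@0 c2@0 c3@6, authorship .......
After op 2 (delete): buffer="ajialb" (len 6), cursors c1@0 c2@0 c3@5, authorship ......
After op 3 (add_cursor(3)): buffer="ajialb" (len 6), cursors c1@0 c2@0 c4@3 c3@5, authorship ......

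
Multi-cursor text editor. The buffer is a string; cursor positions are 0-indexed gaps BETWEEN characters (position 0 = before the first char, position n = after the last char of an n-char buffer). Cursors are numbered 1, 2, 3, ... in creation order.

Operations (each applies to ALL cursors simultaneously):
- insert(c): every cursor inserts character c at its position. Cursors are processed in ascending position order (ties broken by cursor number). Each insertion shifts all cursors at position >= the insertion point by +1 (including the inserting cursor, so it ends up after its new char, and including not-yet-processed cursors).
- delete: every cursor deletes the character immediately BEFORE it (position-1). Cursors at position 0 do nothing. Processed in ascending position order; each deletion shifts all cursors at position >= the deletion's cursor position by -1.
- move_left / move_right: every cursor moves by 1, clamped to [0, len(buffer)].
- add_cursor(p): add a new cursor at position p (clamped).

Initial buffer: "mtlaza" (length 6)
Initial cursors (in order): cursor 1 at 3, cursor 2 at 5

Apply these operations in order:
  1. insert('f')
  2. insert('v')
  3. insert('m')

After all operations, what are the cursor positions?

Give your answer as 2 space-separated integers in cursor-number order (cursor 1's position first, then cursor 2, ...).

After op 1 (insert('f')): buffer="mtlfazfa" (len 8), cursors c1@4 c2@7, authorship ...1..2.
After op 2 (insert('v')): buffer="mtlfvazfva" (len 10), cursors c1@5 c2@9, authorship ...11..22.
After op 3 (insert('m')): buffer="mtlfvmazfvma" (len 12), cursors c1@6 c2@11, authorship ...111..222.

Answer: 6 11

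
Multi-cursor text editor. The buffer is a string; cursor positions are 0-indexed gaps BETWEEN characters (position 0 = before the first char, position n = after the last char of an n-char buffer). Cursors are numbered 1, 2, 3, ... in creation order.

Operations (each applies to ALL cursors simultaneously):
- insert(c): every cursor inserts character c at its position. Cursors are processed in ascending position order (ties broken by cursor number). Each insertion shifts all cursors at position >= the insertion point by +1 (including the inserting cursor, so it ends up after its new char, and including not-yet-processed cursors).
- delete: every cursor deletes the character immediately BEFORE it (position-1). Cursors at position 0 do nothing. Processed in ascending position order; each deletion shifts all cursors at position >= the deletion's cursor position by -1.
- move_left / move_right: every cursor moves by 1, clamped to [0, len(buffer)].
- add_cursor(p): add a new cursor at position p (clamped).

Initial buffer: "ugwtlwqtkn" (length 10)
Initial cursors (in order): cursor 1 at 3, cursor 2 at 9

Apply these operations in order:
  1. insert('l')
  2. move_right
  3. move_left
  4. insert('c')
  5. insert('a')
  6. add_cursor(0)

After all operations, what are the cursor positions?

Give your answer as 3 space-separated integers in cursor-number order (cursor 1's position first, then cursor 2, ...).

After op 1 (insert('l')): buffer="ugwltlwqtkln" (len 12), cursors c1@4 c2@11, authorship ...1......2.
After op 2 (move_right): buffer="ugwltlwqtkln" (len 12), cursors c1@5 c2@12, authorship ...1......2.
After op 3 (move_left): buffer="ugwltlwqtkln" (len 12), cursors c1@4 c2@11, authorship ...1......2.
After op 4 (insert('c')): buffer="ugwlctlwqtklcn" (len 14), cursors c1@5 c2@13, authorship ...11......22.
After op 5 (insert('a')): buffer="ugwlcatlwqtklcan" (len 16), cursors c1@6 c2@15, authorship ...111......222.
After op 6 (add_cursor(0)): buffer="ugwlcatlwqtklcan" (len 16), cursors c3@0 c1@6 c2@15, authorship ...111......222.

Answer: 6 15 0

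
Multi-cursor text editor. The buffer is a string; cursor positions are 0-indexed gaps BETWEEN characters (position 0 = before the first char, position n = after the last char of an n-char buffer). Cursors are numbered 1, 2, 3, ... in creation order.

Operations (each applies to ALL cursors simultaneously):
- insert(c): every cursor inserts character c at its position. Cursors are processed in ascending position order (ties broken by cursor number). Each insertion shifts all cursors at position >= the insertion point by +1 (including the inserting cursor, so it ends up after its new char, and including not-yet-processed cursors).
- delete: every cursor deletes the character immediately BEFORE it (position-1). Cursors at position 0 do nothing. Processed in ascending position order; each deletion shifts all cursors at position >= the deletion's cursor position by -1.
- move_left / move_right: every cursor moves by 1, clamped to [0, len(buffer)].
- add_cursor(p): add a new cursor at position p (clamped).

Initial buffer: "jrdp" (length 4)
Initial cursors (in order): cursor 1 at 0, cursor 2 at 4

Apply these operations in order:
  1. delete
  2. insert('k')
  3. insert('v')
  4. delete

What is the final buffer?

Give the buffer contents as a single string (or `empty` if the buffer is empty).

Answer: kjrdk

Derivation:
After op 1 (delete): buffer="jrd" (len 3), cursors c1@0 c2@3, authorship ...
After op 2 (insert('k')): buffer="kjrdk" (len 5), cursors c1@1 c2@5, authorship 1...2
After op 3 (insert('v')): buffer="kvjrdkv" (len 7), cursors c1@2 c2@7, authorship 11...22
After op 4 (delete): buffer="kjrdk" (len 5), cursors c1@1 c2@5, authorship 1...2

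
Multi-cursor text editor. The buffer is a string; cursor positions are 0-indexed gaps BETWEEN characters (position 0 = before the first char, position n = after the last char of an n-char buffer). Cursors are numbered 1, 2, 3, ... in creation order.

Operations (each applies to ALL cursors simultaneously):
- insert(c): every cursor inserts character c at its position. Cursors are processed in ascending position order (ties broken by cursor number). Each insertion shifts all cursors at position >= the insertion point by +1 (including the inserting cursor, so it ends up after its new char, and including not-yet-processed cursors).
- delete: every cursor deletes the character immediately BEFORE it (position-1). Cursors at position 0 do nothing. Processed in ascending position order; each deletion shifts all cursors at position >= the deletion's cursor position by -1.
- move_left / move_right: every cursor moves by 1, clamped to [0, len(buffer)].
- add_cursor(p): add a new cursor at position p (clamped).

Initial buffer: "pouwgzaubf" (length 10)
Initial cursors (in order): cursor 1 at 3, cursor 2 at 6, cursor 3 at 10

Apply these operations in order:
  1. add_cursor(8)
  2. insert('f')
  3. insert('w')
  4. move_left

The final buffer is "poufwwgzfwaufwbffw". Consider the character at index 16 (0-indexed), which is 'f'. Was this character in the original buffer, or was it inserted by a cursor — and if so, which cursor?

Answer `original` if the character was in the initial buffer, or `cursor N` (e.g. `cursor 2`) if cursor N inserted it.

After op 1 (add_cursor(8)): buffer="pouwgzaubf" (len 10), cursors c1@3 c2@6 c4@8 c3@10, authorship ..........
After op 2 (insert('f')): buffer="poufwgzfaufbff" (len 14), cursors c1@4 c2@8 c4@11 c3@14, authorship ...1...2..4..3
After op 3 (insert('w')): buffer="poufwwgzfwaufwbffw" (len 18), cursors c1@5 c2@10 c4@14 c3@18, authorship ...11...22..44..33
After op 4 (move_left): buffer="poufwwgzfwaufwbffw" (len 18), cursors c1@4 c2@9 c4@13 c3@17, authorship ...11...22..44..33
Authorship (.=original, N=cursor N): . . . 1 1 . . . 2 2 . . 4 4 . . 3 3
Index 16: author = 3

Answer: cursor 3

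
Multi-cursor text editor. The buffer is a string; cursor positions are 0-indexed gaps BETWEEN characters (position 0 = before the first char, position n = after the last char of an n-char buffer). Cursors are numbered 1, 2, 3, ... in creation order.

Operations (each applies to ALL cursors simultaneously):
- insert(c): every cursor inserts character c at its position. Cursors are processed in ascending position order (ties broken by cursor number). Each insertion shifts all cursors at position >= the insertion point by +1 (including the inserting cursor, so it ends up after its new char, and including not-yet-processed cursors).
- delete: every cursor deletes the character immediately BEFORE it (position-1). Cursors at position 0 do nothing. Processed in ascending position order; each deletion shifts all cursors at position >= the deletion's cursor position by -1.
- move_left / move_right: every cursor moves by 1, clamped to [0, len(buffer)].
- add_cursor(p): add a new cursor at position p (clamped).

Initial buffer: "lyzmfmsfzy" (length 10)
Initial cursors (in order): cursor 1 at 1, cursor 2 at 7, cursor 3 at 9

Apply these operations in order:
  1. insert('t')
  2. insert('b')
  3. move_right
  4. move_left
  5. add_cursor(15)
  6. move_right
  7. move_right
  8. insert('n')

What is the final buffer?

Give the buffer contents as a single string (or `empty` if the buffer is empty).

After op 1 (insert('t')): buffer="ltyzmfmstfzty" (len 13), cursors c1@2 c2@9 c3@12, authorship .1......2..3.
After op 2 (insert('b')): buffer="ltbyzmfmstbfztby" (len 16), cursors c1@3 c2@11 c3@15, authorship .11......22..33.
After op 3 (move_right): buffer="ltbyzmfmstbfztby" (len 16), cursors c1@4 c2@12 c3@16, authorship .11......22..33.
After op 4 (move_left): buffer="ltbyzmfmstbfztby" (len 16), cursors c1@3 c2@11 c3@15, authorship .11......22..33.
After op 5 (add_cursor(15)): buffer="ltbyzmfmstbfztby" (len 16), cursors c1@3 c2@11 c3@15 c4@15, authorship .11......22..33.
After op 6 (move_right): buffer="ltbyzmfmstbfztby" (len 16), cursors c1@4 c2@12 c3@16 c4@16, authorship .11......22..33.
After op 7 (move_right): buffer="ltbyzmfmstbfztby" (len 16), cursors c1@5 c2@13 c3@16 c4@16, authorship .11......22..33.
After op 8 (insert('n')): buffer="ltbyznmfmstbfzntbynn" (len 20), cursors c1@6 c2@15 c3@20 c4@20, authorship .11..1....22..233.34

Answer: ltbyznmfmstbfzntbynn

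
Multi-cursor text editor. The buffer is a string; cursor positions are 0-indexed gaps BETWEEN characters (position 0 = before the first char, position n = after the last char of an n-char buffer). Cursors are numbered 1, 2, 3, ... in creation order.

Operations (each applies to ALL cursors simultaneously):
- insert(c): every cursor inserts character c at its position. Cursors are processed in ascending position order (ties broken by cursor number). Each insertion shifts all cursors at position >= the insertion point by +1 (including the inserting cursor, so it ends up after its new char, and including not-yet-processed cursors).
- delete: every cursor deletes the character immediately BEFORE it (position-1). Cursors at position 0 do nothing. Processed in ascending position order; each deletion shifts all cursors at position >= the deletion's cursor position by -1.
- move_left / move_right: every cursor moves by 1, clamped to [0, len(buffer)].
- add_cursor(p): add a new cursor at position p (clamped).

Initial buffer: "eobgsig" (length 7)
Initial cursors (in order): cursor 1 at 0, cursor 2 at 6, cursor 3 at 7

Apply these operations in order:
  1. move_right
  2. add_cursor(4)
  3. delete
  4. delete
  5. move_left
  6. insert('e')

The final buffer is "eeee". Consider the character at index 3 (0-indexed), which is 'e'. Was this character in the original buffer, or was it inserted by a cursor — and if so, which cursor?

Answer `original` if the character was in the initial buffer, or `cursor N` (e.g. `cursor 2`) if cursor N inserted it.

After op 1 (move_right): buffer="eobgsig" (len 7), cursors c1@1 c2@7 c3@7, authorship .......
After op 2 (add_cursor(4)): buffer="eobgsig" (len 7), cursors c1@1 c4@4 c2@7 c3@7, authorship .......
After op 3 (delete): buffer="obs" (len 3), cursors c1@0 c4@2 c2@3 c3@3, authorship ...
After op 4 (delete): buffer="" (len 0), cursors c1@0 c2@0 c3@0 c4@0, authorship 
After op 5 (move_left): buffer="" (len 0), cursors c1@0 c2@0 c3@0 c4@0, authorship 
After op 6 (insert('e')): buffer="eeee" (len 4), cursors c1@4 c2@4 c3@4 c4@4, authorship 1234
Authorship (.=original, N=cursor N): 1 2 3 4
Index 3: author = 4

Answer: cursor 4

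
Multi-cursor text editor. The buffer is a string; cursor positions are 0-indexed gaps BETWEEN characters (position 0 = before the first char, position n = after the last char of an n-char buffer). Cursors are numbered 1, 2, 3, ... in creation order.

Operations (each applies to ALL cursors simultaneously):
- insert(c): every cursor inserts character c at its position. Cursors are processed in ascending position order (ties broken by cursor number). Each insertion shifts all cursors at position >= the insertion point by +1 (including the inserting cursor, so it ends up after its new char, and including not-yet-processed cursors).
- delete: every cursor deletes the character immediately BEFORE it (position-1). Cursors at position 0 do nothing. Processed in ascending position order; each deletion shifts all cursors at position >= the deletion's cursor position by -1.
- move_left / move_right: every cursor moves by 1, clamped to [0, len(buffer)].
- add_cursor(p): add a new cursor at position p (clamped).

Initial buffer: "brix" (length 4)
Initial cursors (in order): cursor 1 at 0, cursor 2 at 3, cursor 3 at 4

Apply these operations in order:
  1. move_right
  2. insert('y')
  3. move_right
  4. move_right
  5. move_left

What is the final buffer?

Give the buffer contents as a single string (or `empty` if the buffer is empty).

Answer: byrixyy

Derivation:
After op 1 (move_right): buffer="brix" (len 4), cursors c1@1 c2@4 c3@4, authorship ....
After op 2 (insert('y')): buffer="byrixyy" (len 7), cursors c1@2 c2@7 c3@7, authorship .1...23
After op 3 (move_right): buffer="byrixyy" (len 7), cursors c1@3 c2@7 c3@7, authorship .1...23
After op 4 (move_right): buffer="byrixyy" (len 7), cursors c1@4 c2@7 c3@7, authorship .1...23
After op 5 (move_left): buffer="byrixyy" (len 7), cursors c1@3 c2@6 c3@6, authorship .1...23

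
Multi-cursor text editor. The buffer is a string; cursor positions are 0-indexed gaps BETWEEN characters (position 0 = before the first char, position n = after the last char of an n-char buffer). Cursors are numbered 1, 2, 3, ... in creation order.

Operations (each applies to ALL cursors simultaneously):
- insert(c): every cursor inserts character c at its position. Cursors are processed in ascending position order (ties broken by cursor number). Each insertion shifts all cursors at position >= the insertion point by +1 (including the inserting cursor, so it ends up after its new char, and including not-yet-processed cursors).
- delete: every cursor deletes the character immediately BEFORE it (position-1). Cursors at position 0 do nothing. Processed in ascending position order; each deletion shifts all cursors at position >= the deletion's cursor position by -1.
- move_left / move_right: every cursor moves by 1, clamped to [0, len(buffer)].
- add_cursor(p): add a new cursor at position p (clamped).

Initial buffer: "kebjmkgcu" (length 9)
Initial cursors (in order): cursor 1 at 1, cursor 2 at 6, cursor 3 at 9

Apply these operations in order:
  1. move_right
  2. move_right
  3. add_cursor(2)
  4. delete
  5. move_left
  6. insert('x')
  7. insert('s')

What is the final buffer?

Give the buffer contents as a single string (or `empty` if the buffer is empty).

After op 1 (move_right): buffer="kebjmkgcu" (len 9), cursors c1@2 c2@7 c3@9, authorship .........
After op 2 (move_right): buffer="kebjmkgcu" (len 9), cursors c1@3 c2@8 c3@9, authorship .........
After op 3 (add_cursor(2)): buffer="kebjmkgcu" (len 9), cursors c4@2 c1@3 c2@8 c3@9, authorship .........
After op 4 (delete): buffer="kjmkg" (len 5), cursors c1@1 c4@1 c2@5 c3@5, authorship .....
After op 5 (move_left): buffer="kjmkg" (len 5), cursors c1@0 c4@0 c2@4 c3@4, authorship .....
After op 6 (insert('x')): buffer="xxkjmkxxg" (len 9), cursors c1@2 c4@2 c2@8 c3@8, authorship 14....23.
After op 7 (insert('s')): buffer="xxsskjmkxxssg" (len 13), cursors c1@4 c4@4 c2@12 c3@12, authorship 1414....2323.

Answer: xxsskjmkxxssg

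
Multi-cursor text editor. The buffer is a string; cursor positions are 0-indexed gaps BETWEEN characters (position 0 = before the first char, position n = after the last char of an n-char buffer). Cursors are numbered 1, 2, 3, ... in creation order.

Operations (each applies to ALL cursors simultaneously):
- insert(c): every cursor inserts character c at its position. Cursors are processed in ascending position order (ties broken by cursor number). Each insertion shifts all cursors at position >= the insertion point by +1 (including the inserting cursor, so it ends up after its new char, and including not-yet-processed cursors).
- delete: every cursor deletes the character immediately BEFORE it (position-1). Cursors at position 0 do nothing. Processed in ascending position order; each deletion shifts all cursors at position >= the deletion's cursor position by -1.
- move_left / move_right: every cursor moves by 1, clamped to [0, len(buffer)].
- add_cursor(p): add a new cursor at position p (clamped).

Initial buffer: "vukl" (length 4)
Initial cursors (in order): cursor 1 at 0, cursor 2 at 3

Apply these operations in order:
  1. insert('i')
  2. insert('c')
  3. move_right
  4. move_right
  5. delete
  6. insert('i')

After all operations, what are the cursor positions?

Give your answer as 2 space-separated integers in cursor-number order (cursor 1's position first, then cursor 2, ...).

After op 1 (insert('i')): buffer="ivukil" (len 6), cursors c1@1 c2@5, authorship 1...2.
After op 2 (insert('c')): buffer="icvukicl" (len 8), cursors c1@2 c2@7, authorship 11...22.
After op 3 (move_right): buffer="icvukicl" (len 8), cursors c1@3 c2@8, authorship 11...22.
After op 4 (move_right): buffer="icvukicl" (len 8), cursors c1@4 c2@8, authorship 11...22.
After op 5 (delete): buffer="icvkic" (len 6), cursors c1@3 c2@6, authorship 11..22
After op 6 (insert('i')): buffer="icvikici" (len 8), cursors c1@4 c2@8, authorship 11.1.222

Answer: 4 8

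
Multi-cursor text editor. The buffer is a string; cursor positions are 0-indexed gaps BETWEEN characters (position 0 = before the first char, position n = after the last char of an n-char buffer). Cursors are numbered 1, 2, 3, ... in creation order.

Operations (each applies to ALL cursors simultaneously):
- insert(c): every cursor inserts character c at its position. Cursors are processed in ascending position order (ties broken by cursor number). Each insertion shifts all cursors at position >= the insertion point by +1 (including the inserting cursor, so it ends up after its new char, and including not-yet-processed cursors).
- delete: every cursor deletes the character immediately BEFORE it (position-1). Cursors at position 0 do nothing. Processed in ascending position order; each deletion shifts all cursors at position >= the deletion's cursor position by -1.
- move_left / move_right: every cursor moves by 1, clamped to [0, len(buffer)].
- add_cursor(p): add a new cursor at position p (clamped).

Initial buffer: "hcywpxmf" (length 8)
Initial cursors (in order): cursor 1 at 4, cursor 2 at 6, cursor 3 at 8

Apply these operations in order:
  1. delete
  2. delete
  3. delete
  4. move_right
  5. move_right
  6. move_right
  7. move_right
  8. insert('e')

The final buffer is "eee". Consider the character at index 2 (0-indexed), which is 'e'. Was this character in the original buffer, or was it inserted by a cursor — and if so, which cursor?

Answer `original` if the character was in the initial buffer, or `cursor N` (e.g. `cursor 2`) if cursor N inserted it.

After op 1 (delete): buffer="hcypm" (len 5), cursors c1@3 c2@4 c3@5, authorship .....
After op 2 (delete): buffer="hc" (len 2), cursors c1@2 c2@2 c3@2, authorship ..
After op 3 (delete): buffer="" (len 0), cursors c1@0 c2@0 c3@0, authorship 
After op 4 (move_right): buffer="" (len 0), cursors c1@0 c2@0 c3@0, authorship 
After op 5 (move_right): buffer="" (len 0), cursors c1@0 c2@0 c3@0, authorship 
After op 6 (move_right): buffer="" (len 0), cursors c1@0 c2@0 c3@0, authorship 
After op 7 (move_right): buffer="" (len 0), cursors c1@0 c2@0 c3@0, authorship 
After op 8 (insert('e')): buffer="eee" (len 3), cursors c1@3 c2@3 c3@3, authorship 123
Authorship (.=original, N=cursor N): 1 2 3
Index 2: author = 3

Answer: cursor 3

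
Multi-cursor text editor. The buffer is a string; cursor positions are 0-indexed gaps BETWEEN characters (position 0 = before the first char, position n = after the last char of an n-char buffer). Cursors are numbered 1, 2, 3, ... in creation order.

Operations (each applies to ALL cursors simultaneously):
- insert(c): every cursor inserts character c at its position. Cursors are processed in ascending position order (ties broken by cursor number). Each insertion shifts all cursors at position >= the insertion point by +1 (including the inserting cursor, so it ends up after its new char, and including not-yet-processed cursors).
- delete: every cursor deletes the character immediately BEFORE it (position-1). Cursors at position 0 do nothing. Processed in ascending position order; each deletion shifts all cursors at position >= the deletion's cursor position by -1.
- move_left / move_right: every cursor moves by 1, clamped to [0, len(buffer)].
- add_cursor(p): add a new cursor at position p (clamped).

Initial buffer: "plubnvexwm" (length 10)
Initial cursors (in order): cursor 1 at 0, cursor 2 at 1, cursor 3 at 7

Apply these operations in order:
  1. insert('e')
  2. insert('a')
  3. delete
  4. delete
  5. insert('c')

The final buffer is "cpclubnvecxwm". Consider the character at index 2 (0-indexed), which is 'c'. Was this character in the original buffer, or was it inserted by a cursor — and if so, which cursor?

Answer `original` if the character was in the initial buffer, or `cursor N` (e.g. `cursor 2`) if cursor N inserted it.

Answer: cursor 2

Derivation:
After op 1 (insert('e')): buffer="epelubnveexwm" (len 13), cursors c1@1 c2@3 c3@10, authorship 1.2......3...
After op 2 (insert('a')): buffer="eapealubnveeaxwm" (len 16), cursors c1@2 c2@5 c3@13, authorship 11.22......33...
After op 3 (delete): buffer="epelubnveexwm" (len 13), cursors c1@1 c2@3 c3@10, authorship 1.2......3...
After op 4 (delete): buffer="plubnvexwm" (len 10), cursors c1@0 c2@1 c3@7, authorship ..........
After op 5 (insert('c')): buffer="cpclubnvecxwm" (len 13), cursors c1@1 c2@3 c3@10, authorship 1.2......3...
Authorship (.=original, N=cursor N): 1 . 2 . . . . . . 3 . . .
Index 2: author = 2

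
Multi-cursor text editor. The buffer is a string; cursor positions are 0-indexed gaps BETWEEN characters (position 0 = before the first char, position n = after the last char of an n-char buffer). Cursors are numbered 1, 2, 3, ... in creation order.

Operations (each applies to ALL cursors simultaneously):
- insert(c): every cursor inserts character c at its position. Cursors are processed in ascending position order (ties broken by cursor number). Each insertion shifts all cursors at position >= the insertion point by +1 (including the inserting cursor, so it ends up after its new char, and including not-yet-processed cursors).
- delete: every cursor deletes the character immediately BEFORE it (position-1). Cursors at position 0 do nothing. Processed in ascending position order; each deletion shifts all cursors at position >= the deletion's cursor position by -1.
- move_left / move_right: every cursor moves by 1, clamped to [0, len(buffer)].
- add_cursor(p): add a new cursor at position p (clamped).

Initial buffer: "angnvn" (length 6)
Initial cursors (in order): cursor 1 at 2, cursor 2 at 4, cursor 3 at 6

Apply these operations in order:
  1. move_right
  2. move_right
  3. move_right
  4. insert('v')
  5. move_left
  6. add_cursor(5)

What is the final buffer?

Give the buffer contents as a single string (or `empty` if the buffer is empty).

Answer: angnvvnvv

Derivation:
After op 1 (move_right): buffer="angnvn" (len 6), cursors c1@3 c2@5 c3@6, authorship ......
After op 2 (move_right): buffer="angnvn" (len 6), cursors c1@4 c2@6 c3@6, authorship ......
After op 3 (move_right): buffer="angnvn" (len 6), cursors c1@5 c2@6 c3@6, authorship ......
After op 4 (insert('v')): buffer="angnvvnvv" (len 9), cursors c1@6 c2@9 c3@9, authorship .....1.23
After op 5 (move_left): buffer="angnvvnvv" (len 9), cursors c1@5 c2@8 c3@8, authorship .....1.23
After op 6 (add_cursor(5)): buffer="angnvvnvv" (len 9), cursors c1@5 c4@5 c2@8 c3@8, authorship .....1.23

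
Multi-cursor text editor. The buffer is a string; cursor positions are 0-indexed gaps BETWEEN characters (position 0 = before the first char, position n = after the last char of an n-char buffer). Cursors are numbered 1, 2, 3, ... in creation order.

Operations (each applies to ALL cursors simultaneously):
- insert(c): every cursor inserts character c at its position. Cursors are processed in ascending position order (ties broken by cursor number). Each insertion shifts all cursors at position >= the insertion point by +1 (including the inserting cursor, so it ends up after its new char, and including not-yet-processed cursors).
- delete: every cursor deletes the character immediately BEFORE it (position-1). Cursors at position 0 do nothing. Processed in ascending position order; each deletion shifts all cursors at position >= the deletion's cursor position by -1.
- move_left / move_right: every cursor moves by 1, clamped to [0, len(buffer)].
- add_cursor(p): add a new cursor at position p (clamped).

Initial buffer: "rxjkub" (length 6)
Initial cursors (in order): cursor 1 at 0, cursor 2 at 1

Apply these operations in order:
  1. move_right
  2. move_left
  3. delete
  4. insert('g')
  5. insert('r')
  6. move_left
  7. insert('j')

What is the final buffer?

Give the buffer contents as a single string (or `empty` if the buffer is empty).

After op 1 (move_right): buffer="rxjkub" (len 6), cursors c1@1 c2@2, authorship ......
After op 2 (move_left): buffer="rxjkub" (len 6), cursors c1@0 c2@1, authorship ......
After op 3 (delete): buffer="xjkub" (len 5), cursors c1@0 c2@0, authorship .....
After op 4 (insert('g')): buffer="ggxjkub" (len 7), cursors c1@2 c2@2, authorship 12.....
After op 5 (insert('r')): buffer="ggrrxjkub" (len 9), cursors c1@4 c2@4, authorship 1212.....
After op 6 (move_left): buffer="ggrrxjkub" (len 9), cursors c1@3 c2@3, authorship 1212.....
After op 7 (insert('j')): buffer="ggrjjrxjkub" (len 11), cursors c1@5 c2@5, authorship 121122.....

Answer: ggrjjrxjkub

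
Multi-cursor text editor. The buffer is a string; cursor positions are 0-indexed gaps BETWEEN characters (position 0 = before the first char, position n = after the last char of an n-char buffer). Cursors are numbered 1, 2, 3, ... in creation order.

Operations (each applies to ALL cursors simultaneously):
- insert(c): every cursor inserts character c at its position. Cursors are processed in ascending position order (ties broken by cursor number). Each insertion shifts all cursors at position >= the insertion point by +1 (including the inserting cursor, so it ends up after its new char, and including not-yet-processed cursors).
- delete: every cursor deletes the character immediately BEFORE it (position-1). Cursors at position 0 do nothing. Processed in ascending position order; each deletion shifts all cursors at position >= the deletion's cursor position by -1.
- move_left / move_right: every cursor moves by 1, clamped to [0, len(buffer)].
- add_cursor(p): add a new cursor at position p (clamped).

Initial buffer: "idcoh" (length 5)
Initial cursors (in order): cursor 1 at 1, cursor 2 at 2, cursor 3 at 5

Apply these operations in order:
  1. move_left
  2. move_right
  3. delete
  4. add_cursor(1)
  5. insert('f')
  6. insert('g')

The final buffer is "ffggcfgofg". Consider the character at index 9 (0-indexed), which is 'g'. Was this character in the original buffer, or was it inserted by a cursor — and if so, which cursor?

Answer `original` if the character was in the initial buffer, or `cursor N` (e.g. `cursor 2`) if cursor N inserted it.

Answer: cursor 3

Derivation:
After op 1 (move_left): buffer="idcoh" (len 5), cursors c1@0 c2@1 c3@4, authorship .....
After op 2 (move_right): buffer="idcoh" (len 5), cursors c1@1 c2@2 c3@5, authorship .....
After op 3 (delete): buffer="co" (len 2), cursors c1@0 c2@0 c3@2, authorship ..
After op 4 (add_cursor(1)): buffer="co" (len 2), cursors c1@0 c2@0 c4@1 c3@2, authorship ..
After op 5 (insert('f')): buffer="ffcfof" (len 6), cursors c1@2 c2@2 c4@4 c3@6, authorship 12.4.3
After op 6 (insert('g')): buffer="ffggcfgofg" (len 10), cursors c1@4 c2@4 c4@7 c3@10, authorship 1212.44.33
Authorship (.=original, N=cursor N): 1 2 1 2 . 4 4 . 3 3
Index 9: author = 3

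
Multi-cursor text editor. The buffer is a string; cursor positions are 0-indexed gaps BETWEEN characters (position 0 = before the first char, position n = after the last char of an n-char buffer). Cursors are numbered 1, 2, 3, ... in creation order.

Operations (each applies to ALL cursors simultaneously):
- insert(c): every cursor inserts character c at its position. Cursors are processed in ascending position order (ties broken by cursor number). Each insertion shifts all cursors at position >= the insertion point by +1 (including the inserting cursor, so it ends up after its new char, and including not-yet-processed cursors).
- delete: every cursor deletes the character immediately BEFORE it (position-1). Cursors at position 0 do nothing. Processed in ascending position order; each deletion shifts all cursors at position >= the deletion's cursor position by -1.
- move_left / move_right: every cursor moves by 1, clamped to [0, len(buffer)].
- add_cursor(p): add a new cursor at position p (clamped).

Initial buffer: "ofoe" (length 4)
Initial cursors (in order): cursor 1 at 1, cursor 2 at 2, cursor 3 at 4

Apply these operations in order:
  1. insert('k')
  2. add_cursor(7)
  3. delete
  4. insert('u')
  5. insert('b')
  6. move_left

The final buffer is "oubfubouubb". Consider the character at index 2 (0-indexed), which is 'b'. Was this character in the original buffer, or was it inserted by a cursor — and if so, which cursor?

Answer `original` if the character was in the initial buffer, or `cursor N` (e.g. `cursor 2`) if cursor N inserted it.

Answer: cursor 1

Derivation:
After op 1 (insert('k')): buffer="okfkoek" (len 7), cursors c1@2 c2@4 c3@7, authorship .1.2..3
After op 2 (add_cursor(7)): buffer="okfkoek" (len 7), cursors c1@2 c2@4 c3@7 c4@7, authorship .1.2..3
After op 3 (delete): buffer="ofo" (len 3), cursors c1@1 c2@2 c3@3 c4@3, authorship ...
After op 4 (insert('u')): buffer="oufuouu" (len 7), cursors c1@2 c2@4 c3@7 c4@7, authorship .1.2.34
After op 5 (insert('b')): buffer="oubfubouubb" (len 11), cursors c1@3 c2@6 c3@11 c4@11, authorship .11.22.3434
After op 6 (move_left): buffer="oubfubouubb" (len 11), cursors c1@2 c2@5 c3@10 c4@10, authorship .11.22.3434
Authorship (.=original, N=cursor N): . 1 1 . 2 2 . 3 4 3 4
Index 2: author = 1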